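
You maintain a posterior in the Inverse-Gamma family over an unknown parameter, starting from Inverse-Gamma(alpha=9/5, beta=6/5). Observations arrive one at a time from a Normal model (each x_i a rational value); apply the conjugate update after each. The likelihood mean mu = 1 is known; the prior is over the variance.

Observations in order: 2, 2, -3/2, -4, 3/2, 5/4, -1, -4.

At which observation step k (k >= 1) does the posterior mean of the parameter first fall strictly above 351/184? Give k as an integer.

k = 3

obs 1: x=2 → posterior Inverse-Gamma(23/10, 17/10)
obs 2: x=2 → posterior Inverse-Gamma(14/5, 11/5)
obs 3: x=-3/2 → posterior Inverse-Gamma(33/10, 213/40)
obs 4: x=-4 → posterior Inverse-Gamma(19/5, 713/40)
obs 5: x=3/2 → posterior Inverse-Gamma(43/10, 359/20)
obs 6: x=5/4 → posterior Inverse-Gamma(24/5, 2877/160)
obs 7: x=-1 → posterior Inverse-Gamma(53/10, 3197/160)
obs 8: x=-4 → posterior Inverse-Gamma(29/5, 5197/160)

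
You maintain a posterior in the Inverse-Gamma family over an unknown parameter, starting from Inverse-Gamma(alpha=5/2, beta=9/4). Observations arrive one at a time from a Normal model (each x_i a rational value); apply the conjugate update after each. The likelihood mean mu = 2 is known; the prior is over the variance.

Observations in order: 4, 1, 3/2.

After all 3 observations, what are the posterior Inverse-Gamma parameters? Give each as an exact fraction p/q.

obs 1: x=4 → posterior Inverse-Gamma(3, 17/4)
obs 2: x=1 → posterior Inverse-Gamma(7/2, 19/4)
obs 3: x=3/2 → posterior Inverse-Gamma(4, 39/8)

alpha=4, beta=39/8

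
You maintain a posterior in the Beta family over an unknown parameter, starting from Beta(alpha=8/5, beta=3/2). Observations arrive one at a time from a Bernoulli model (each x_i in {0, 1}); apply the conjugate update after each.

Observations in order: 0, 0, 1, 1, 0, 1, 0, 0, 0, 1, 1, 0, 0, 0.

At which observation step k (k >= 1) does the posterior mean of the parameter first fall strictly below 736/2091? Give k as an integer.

k = 2

obs 1: x=0 → posterior Beta(8/5, 5/2)
obs 2: x=0 → posterior Beta(8/5, 7/2)
obs 3: x=1 → posterior Beta(13/5, 7/2)
obs 4: x=1 → posterior Beta(18/5, 7/2)
obs 5: x=0 → posterior Beta(18/5, 9/2)
obs 6: x=1 → posterior Beta(23/5, 9/2)
obs 7: x=0 → posterior Beta(23/5, 11/2)
obs 8: x=0 → posterior Beta(23/5, 13/2)
obs 9: x=0 → posterior Beta(23/5, 15/2)
obs 10: x=1 → posterior Beta(28/5, 15/2)
obs 11: x=1 → posterior Beta(33/5, 15/2)
obs 12: x=0 → posterior Beta(33/5, 17/2)
obs 13: x=0 → posterior Beta(33/5, 19/2)
obs 14: x=0 → posterior Beta(33/5, 21/2)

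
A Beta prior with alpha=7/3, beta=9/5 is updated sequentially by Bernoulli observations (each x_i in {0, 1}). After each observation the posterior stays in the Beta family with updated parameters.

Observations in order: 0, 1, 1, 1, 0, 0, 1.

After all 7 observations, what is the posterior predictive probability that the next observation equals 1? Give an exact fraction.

obs 1: x=0 → posterior Beta(7/3, 14/5)
obs 2: x=1 → posterior Beta(10/3, 14/5)
obs 3: x=1 → posterior Beta(13/3, 14/5)
obs 4: x=1 → posterior Beta(16/3, 14/5)
obs 5: x=0 → posterior Beta(16/3, 19/5)
obs 6: x=0 → posterior Beta(16/3, 24/5)
obs 7: x=1 → posterior Beta(19/3, 24/5)

95/167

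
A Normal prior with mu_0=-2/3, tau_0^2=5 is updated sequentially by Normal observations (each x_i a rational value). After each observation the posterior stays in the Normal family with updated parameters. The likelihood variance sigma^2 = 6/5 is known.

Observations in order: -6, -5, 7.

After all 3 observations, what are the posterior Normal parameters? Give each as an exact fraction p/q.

obs 1: x=-6 → posterior Normal(-154/31, 30/31)
obs 2: x=-5 → posterior Normal(-279/56, 15/28)
obs 3: x=7 → posterior Normal(-104/81, 10/27)

mu_0=-104/81, tau_0^2=10/27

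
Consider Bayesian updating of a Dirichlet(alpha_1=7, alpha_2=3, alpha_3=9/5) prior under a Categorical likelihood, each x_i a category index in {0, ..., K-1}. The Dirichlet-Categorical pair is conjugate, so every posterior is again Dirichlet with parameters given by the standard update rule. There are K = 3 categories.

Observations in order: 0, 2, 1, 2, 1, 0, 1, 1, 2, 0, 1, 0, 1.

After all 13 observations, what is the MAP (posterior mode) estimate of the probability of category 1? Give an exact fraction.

40/109

obs 1: x=0 → posterior Dirichlet(8, 3, 9/5)
obs 2: x=2 → posterior Dirichlet(8, 3, 14/5)
obs 3: x=1 → posterior Dirichlet(8, 4, 14/5)
obs 4: x=2 → posterior Dirichlet(8, 4, 19/5)
obs 5: x=1 → posterior Dirichlet(8, 5, 19/5)
obs 6: x=0 → posterior Dirichlet(9, 5, 19/5)
obs 7: x=1 → posterior Dirichlet(9, 6, 19/5)
obs 8: x=1 → posterior Dirichlet(9, 7, 19/5)
obs 9: x=2 → posterior Dirichlet(9, 7, 24/5)
obs 10: x=0 → posterior Dirichlet(10, 7, 24/5)
obs 11: x=1 → posterior Dirichlet(10, 8, 24/5)
obs 12: x=0 → posterior Dirichlet(11, 8, 24/5)
obs 13: x=1 → posterior Dirichlet(11, 9, 24/5)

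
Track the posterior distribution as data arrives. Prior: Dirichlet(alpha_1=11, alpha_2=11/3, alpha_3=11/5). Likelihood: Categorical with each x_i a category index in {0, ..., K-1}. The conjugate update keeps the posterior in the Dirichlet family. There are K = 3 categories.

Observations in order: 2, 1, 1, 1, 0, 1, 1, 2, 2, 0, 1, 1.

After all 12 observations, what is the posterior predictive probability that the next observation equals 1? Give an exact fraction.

160/433

obs 1: x=2 → posterior Dirichlet(11, 11/3, 16/5)
obs 2: x=1 → posterior Dirichlet(11, 14/3, 16/5)
obs 3: x=1 → posterior Dirichlet(11, 17/3, 16/5)
obs 4: x=1 → posterior Dirichlet(11, 20/3, 16/5)
obs 5: x=0 → posterior Dirichlet(12, 20/3, 16/5)
obs 6: x=1 → posterior Dirichlet(12, 23/3, 16/5)
obs 7: x=1 → posterior Dirichlet(12, 26/3, 16/5)
obs 8: x=2 → posterior Dirichlet(12, 26/3, 21/5)
obs 9: x=2 → posterior Dirichlet(12, 26/3, 26/5)
obs 10: x=0 → posterior Dirichlet(13, 26/3, 26/5)
obs 11: x=1 → posterior Dirichlet(13, 29/3, 26/5)
obs 12: x=1 → posterior Dirichlet(13, 32/3, 26/5)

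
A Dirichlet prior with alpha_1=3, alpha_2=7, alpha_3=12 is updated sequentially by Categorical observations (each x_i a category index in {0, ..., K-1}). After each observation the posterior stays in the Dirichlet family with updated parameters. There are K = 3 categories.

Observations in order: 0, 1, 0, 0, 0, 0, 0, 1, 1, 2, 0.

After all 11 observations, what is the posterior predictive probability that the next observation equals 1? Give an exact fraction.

obs 1: x=0 → posterior Dirichlet(4, 7, 12)
obs 2: x=1 → posterior Dirichlet(4, 8, 12)
obs 3: x=0 → posterior Dirichlet(5, 8, 12)
obs 4: x=0 → posterior Dirichlet(6, 8, 12)
obs 5: x=0 → posterior Dirichlet(7, 8, 12)
obs 6: x=0 → posterior Dirichlet(8, 8, 12)
obs 7: x=0 → posterior Dirichlet(9, 8, 12)
obs 8: x=1 → posterior Dirichlet(9, 9, 12)
obs 9: x=1 → posterior Dirichlet(9, 10, 12)
obs 10: x=2 → posterior Dirichlet(9, 10, 13)
obs 11: x=0 → posterior Dirichlet(10, 10, 13)

10/33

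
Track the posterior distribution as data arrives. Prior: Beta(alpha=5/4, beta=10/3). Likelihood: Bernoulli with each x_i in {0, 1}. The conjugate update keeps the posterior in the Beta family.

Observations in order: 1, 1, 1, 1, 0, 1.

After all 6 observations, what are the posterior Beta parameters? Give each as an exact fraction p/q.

obs 1: x=1 → posterior Beta(9/4, 10/3)
obs 2: x=1 → posterior Beta(13/4, 10/3)
obs 3: x=1 → posterior Beta(17/4, 10/3)
obs 4: x=1 → posterior Beta(21/4, 10/3)
obs 5: x=0 → posterior Beta(21/4, 13/3)
obs 6: x=1 → posterior Beta(25/4, 13/3)

alpha=25/4, beta=13/3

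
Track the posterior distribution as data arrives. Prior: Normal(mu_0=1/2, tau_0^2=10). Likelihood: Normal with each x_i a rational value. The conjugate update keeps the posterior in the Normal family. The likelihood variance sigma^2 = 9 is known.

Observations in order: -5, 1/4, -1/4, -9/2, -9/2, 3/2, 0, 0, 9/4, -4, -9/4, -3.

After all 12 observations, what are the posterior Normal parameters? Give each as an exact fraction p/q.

mu_0=-127/86, tau_0^2=30/43

obs 1: x=-5 → posterior Normal(-91/38, 90/19)
obs 2: x=1/4 → posterior Normal(-43/29, 90/29)
obs 3: x=-1/4 → posterior Normal(-7/6, 30/13)
obs 4: x=-9/2 → posterior Normal(-181/98, 90/49)
obs 5: x=-9/2 → posterior Normal(-271/118, 90/59)
obs 6: x=3/2 → posterior Normal(-241/138, 30/23)
obs 7: x=0 → posterior Normal(-241/158, 90/79)
obs 8: x=0 → posterior Normal(-241/178, 90/89)
obs 9: x=9/4 → posterior Normal(-98/99, 10/11)
obs 10: x=-4 → posterior Normal(-138/109, 90/109)
obs 11: x=-9/4 → posterior Normal(-321/238, 90/119)
obs 12: x=-3 → posterior Normal(-127/86, 30/43)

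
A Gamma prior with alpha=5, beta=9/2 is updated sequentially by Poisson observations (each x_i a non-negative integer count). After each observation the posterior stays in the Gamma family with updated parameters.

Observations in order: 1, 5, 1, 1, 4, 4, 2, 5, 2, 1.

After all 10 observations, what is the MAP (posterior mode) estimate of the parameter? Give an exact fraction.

60/29

obs 1: x=1 → posterior Gamma(6, 11/2)
obs 2: x=5 → posterior Gamma(11, 13/2)
obs 3: x=1 → posterior Gamma(12, 15/2)
obs 4: x=1 → posterior Gamma(13, 17/2)
obs 5: x=4 → posterior Gamma(17, 19/2)
obs 6: x=4 → posterior Gamma(21, 21/2)
obs 7: x=2 → posterior Gamma(23, 23/2)
obs 8: x=5 → posterior Gamma(28, 25/2)
obs 9: x=2 → posterior Gamma(30, 27/2)
obs 10: x=1 → posterior Gamma(31, 29/2)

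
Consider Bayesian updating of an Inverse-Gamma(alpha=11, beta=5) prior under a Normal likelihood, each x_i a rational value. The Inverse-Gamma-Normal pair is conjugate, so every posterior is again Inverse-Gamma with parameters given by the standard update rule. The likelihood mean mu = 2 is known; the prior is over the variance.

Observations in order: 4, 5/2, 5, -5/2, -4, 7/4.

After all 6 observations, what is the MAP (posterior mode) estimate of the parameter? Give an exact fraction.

1273/480

obs 1: x=4 → posterior Inverse-Gamma(23/2, 7)
obs 2: x=5/2 → posterior Inverse-Gamma(12, 57/8)
obs 3: x=5 → posterior Inverse-Gamma(25/2, 93/8)
obs 4: x=-5/2 → posterior Inverse-Gamma(13, 87/4)
obs 5: x=-4 → posterior Inverse-Gamma(27/2, 159/4)
obs 6: x=7/4 → posterior Inverse-Gamma(14, 1273/32)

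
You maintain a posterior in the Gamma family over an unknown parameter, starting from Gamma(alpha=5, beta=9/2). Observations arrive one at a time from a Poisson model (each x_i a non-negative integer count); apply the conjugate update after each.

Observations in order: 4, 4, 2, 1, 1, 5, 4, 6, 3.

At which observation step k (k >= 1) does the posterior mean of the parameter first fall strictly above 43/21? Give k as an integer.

k = 6

obs 1: x=4 → posterior Gamma(9, 11/2)
obs 2: x=4 → posterior Gamma(13, 13/2)
obs 3: x=2 → posterior Gamma(15, 15/2)
obs 4: x=1 → posterior Gamma(16, 17/2)
obs 5: x=1 → posterior Gamma(17, 19/2)
obs 6: x=5 → posterior Gamma(22, 21/2)
obs 7: x=4 → posterior Gamma(26, 23/2)
obs 8: x=6 → posterior Gamma(32, 25/2)
obs 9: x=3 → posterior Gamma(35, 27/2)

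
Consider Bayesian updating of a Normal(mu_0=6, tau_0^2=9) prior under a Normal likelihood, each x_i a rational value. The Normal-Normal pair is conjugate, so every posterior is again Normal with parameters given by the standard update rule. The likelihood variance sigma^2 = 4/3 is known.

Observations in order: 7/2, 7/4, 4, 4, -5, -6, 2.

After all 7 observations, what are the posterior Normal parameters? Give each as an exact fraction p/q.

obs 1: x=7/2 → posterior Normal(237/62, 36/31)
obs 2: x=7/4 → posterior Normal(663/232, 18/29)
obs 3: x=4 → posterior Normal(219/68, 36/85)
obs 4: x=4 → posterior Normal(1527/448, 9/28)
obs 5: x=-5 → posterior Normal(987/556, 36/139)
obs 6: x=-6 → posterior Normal(339/664, 18/83)
obs 7: x=2 → posterior Normal(555/772, 36/193)

mu_0=555/772, tau_0^2=36/193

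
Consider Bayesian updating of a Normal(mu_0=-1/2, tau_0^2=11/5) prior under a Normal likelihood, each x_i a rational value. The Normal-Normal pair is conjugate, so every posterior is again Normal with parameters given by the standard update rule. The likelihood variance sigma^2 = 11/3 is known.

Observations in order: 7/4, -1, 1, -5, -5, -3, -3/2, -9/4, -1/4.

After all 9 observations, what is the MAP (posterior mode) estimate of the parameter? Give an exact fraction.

-193/128

obs 1: x=7/4 → posterior Normal(11/32, 11/8)
obs 2: x=-1 → posterior Normal(-1/44, 1)
obs 3: x=1 → posterior Normal(11/56, 11/14)
obs 4: x=-5 → posterior Normal(-49/68, 11/17)
obs 5: x=-5 → posterior Normal(-109/80, 11/20)
obs 6: x=-3 → posterior Normal(-145/92, 11/23)
obs 7: x=-3/2 → posterior Normal(-163/104, 11/26)
obs 8: x=-9/4 → posterior Normal(-95/58, 11/29)
obs 9: x=-1/4 → posterior Normal(-193/128, 11/32)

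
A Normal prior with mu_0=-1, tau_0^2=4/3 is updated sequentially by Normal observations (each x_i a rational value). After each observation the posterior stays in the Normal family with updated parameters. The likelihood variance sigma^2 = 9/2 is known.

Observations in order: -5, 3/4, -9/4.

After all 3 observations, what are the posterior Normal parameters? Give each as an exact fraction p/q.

mu_0=-79/51, tau_0^2=12/17

obs 1: x=-5 → posterior Normal(-67/35, 36/35)
obs 2: x=3/4 → posterior Normal(-61/43, 36/43)
obs 3: x=-9/4 → posterior Normal(-79/51, 12/17)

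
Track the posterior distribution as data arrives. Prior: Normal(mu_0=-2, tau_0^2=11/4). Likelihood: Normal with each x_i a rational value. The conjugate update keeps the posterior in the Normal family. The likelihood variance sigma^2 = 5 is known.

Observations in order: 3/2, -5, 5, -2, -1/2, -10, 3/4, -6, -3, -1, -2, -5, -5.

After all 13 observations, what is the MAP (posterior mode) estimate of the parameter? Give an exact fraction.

-1579/652

obs 1: x=3/2 → posterior Normal(-47/62, 55/31)
obs 2: x=-5 → posterior Normal(-157/84, 55/42)
obs 3: x=5 → posterior Normal(-47/106, 55/53)
obs 4: x=-2 → posterior Normal(-91/128, 55/64)
obs 5: x=-1/2 → posterior Normal(-17/25, 11/15)
obs 6: x=-10 → posterior Normal(-161/86, 55/86)
obs 7: x=3/4 → posterior Normal(-611/388, 55/97)
obs 8: x=-6 → posterior Normal(-875/432, 55/108)
obs 9: x=-3 → posterior Normal(-1007/476, 55/119)
obs 10: x=-1 → posterior Normal(-1051/520, 11/26)
obs 11: x=-2 → posterior Normal(-1139/564, 55/141)
obs 12: x=-5 → posterior Normal(-1359/608, 55/152)
obs 13: x=-5 → posterior Normal(-1579/652, 55/163)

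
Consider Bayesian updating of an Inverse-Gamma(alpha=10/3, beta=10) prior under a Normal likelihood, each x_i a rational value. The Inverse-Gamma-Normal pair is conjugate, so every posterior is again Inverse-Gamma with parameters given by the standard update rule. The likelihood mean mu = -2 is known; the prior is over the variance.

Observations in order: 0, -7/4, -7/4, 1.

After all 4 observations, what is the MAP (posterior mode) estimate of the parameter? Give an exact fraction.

795/304

obs 1: x=0 → posterior Inverse-Gamma(23/6, 12)
obs 2: x=-7/4 → posterior Inverse-Gamma(13/3, 385/32)
obs 3: x=-7/4 → posterior Inverse-Gamma(29/6, 193/16)
obs 4: x=1 → posterior Inverse-Gamma(16/3, 265/16)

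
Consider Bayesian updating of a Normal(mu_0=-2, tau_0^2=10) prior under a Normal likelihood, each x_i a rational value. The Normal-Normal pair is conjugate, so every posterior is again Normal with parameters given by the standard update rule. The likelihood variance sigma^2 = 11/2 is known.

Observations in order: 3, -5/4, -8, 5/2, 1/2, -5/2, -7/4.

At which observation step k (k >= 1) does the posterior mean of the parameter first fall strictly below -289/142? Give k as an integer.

k = 3

obs 1: x=3 → posterior Normal(38/31, 110/31)
obs 2: x=-5/4 → posterior Normal(13/51, 110/51)
obs 3: x=-8 → posterior Normal(-147/71, 110/71)
obs 4: x=5/2 → posterior Normal(-97/91, 110/91)
obs 5: x=1/2 → posterior Normal(-29/37, 110/111)
obs 6: x=-5/2 → posterior Normal(-137/131, 110/131)
obs 7: x=-7/4 → posterior Normal(-172/151, 110/151)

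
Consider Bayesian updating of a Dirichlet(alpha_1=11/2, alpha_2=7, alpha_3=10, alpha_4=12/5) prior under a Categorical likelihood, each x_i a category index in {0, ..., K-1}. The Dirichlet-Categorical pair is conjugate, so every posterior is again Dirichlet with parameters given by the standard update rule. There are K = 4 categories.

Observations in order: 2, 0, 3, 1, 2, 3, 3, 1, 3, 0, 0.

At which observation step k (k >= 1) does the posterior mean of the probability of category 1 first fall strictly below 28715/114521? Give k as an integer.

obs 1: x=2 → posterior Dirichlet(11/2, 7, 11, 12/5)
obs 2: x=0 → posterior Dirichlet(13/2, 7, 11, 12/5)
obs 3: x=3 → posterior Dirichlet(13/2, 7, 11, 17/5)
obs 4: x=1 → posterior Dirichlet(13/2, 8, 11, 17/5)
obs 5: x=2 → posterior Dirichlet(13/2, 8, 12, 17/5)
obs 6: x=3 → posterior Dirichlet(13/2, 8, 12, 22/5)
obs 7: x=3 → posterior Dirichlet(13/2, 8, 12, 27/5)
obs 8: x=1 → posterior Dirichlet(13/2, 9, 12, 27/5)
obs 9: x=3 → posterior Dirichlet(13/2, 9, 12, 32/5)
obs 10: x=0 → posterior Dirichlet(15/2, 9, 12, 32/5)
obs 11: x=0 → posterior Dirichlet(17/2, 9, 12, 32/5)

k = 11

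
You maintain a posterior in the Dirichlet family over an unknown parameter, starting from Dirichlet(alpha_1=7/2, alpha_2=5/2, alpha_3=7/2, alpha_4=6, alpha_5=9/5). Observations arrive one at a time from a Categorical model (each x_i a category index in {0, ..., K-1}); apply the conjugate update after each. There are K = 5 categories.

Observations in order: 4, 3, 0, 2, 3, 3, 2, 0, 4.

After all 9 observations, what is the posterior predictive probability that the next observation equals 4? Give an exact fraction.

obs 1: x=4 → posterior Dirichlet(7/2, 5/2, 7/2, 6, 14/5)
obs 2: x=3 → posterior Dirichlet(7/2, 5/2, 7/2, 7, 14/5)
obs 3: x=0 → posterior Dirichlet(9/2, 5/2, 7/2, 7, 14/5)
obs 4: x=2 → posterior Dirichlet(9/2, 5/2, 9/2, 7, 14/5)
obs 5: x=3 → posterior Dirichlet(9/2, 5/2, 9/2, 8, 14/5)
obs 6: x=3 → posterior Dirichlet(9/2, 5/2, 9/2, 9, 14/5)
obs 7: x=2 → posterior Dirichlet(9/2, 5/2, 11/2, 9, 14/5)
obs 8: x=0 → posterior Dirichlet(11/2, 5/2, 11/2, 9, 14/5)
obs 9: x=4 → posterior Dirichlet(11/2, 5/2, 11/2, 9, 19/5)

38/263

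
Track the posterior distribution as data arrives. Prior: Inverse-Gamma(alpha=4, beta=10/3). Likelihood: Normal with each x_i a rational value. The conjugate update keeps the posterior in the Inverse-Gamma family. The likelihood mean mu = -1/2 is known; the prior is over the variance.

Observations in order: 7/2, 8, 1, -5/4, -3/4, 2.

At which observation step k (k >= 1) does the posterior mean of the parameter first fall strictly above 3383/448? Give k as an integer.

k = 2

obs 1: x=7/2 → posterior Inverse-Gamma(9/2, 34/3)
obs 2: x=8 → posterior Inverse-Gamma(5, 1139/24)
obs 3: x=1 → posterior Inverse-Gamma(11/2, 583/12)
obs 4: x=-5/4 → posterior Inverse-Gamma(6, 4691/96)
obs 5: x=-3/4 → posterior Inverse-Gamma(13/2, 2347/48)
obs 6: x=2 → posterior Inverse-Gamma(7, 2497/48)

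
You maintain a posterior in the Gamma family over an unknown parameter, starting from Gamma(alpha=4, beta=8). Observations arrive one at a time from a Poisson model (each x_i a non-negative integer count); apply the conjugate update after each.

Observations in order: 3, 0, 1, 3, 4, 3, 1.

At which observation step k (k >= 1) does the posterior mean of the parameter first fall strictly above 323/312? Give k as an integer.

obs 1: x=3 → posterior Gamma(7, 9)
obs 2: x=0 → posterior Gamma(7, 10)
obs 3: x=1 → posterior Gamma(8, 11)
obs 4: x=3 → posterior Gamma(11, 12)
obs 5: x=4 → posterior Gamma(15, 13)
obs 6: x=3 → posterior Gamma(18, 14)
obs 7: x=1 → posterior Gamma(19, 15)

k = 5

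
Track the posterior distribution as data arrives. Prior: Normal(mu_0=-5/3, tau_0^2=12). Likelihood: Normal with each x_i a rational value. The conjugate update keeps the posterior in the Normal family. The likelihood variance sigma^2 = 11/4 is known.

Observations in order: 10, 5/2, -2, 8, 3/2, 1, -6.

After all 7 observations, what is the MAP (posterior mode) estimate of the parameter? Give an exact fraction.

obs 1: x=10 → posterior Normal(1385/177, 132/59)
obs 2: x=5/2 → posterior Normal(1745/321, 132/107)
obs 3: x=-2 → posterior Normal(47/15, 132/155)
obs 4: x=8 → posterior Normal(2609/609, 132/203)
obs 5: x=3/2 → posterior Normal(2825/753, 132/251)
obs 6: x=1 → posterior Normal(2969/897, 132/299)
obs 7: x=-6 → posterior Normal(2105/1041, 132/347)

2105/1041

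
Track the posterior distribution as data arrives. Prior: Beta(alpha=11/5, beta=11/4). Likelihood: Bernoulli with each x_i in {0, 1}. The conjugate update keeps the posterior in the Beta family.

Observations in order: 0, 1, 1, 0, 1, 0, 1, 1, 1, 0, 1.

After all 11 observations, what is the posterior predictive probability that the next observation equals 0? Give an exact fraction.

135/319

obs 1: x=0 → posterior Beta(11/5, 15/4)
obs 2: x=1 → posterior Beta(16/5, 15/4)
obs 3: x=1 → posterior Beta(21/5, 15/4)
obs 4: x=0 → posterior Beta(21/5, 19/4)
obs 5: x=1 → posterior Beta(26/5, 19/4)
obs 6: x=0 → posterior Beta(26/5, 23/4)
obs 7: x=1 → posterior Beta(31/5, 23/4)
obs 8: x=1 → posterior Beta(36/5, 23/4)
obs 9: x=1 → posterior Beta(41/5, 23/4)
obs 10: x=0 → posterior Beta(41/5, 27/4)
obs 11: x=1 → posterior Beta(46/5, 27/4)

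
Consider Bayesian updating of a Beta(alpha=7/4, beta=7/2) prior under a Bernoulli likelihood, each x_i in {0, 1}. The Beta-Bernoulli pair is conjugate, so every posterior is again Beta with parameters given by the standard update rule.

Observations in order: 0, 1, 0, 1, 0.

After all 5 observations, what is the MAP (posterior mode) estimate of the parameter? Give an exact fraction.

obs 1: x=0 → posterior Beta(7/4, 9/2)
obs 2: x=1 → posterior Beta(11/4, 9/2)
obs 3: x=0 → posterior Beta(11/4, 11/2)
obs 4: x=1 → posterior Beta(15/4, 11/2)
obs 5: x=0 → posterior Beta(15/4, 13/2)

1/3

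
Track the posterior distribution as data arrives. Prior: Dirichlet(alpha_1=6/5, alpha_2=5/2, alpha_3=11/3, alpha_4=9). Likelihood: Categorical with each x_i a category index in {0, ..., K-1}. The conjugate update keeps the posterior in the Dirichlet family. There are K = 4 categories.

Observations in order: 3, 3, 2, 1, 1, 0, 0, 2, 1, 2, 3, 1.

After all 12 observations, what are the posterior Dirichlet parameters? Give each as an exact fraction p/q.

obs 1: x=3 → posterior Dirichlet(6/5, 5/2, 11/3, 10)
obs 2: x=3 → posterior Dirichlet(6/5, 5/2, 11/3, 11)
obs 3: x=2 → posterior Dirichlet(6/5, 5/2, 14/3, 11)
obs 4: x=1 → posterior Dirichlet(6/5, 7/2, 14/3, 11)
obs 5: x=1 → posterior Dirichlet(6/5, 9/2, 14/3, 11)
obs 6: x=0 → posterior Dirichlet(11/5, 9/2, 14/3, 11)
obs 7: x=0 → posterior Dirichlet(16/5, 9/2, 14/3, 11)
obs 8: x=2 → posterior Dirichlet(16/5, 9/2, 17/3, 11)
obs 9: x=1 → posterior Dirichlet(16/5, 11/2, 17/3, 11)
obs 10: x=2 → posterior Dirichlet(16/5, 11/2, 20/3, 11)
obs 11: x=3 → posterior Dirichlet(16/5, 11/2, 20/3, 12)
obs 12: x=1 → posterior Dirichlet(16/5, 13/2, 20/3, 12)

alpha_1=16/5, alpha_2=13/2, alpha_3=20/3, alpha_4=12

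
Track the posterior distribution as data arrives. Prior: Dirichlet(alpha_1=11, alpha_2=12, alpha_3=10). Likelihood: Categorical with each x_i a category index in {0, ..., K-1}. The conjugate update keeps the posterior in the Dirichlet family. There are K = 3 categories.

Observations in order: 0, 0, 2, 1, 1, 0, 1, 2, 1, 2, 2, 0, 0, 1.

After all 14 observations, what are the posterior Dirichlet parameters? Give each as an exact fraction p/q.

obs 1: x=0 → posterior Dirichlet(12, 12, 10)
obs 2: x=0 → posterior Dirichlet(13, 12, 10)
obs 3: x=2 → posterior Dirichlet(13, 12, 11)
obs 4: x=1 → posterior Dirichlet(13, 13, 11)
obs 5: x=1 → posterior Dirichlet(13, 14, 11)
obs 6: x=0 → posterior Dirichlet(14, 14, 11)
obs 7: x=1 → posterior Dirichlet(14, 15, 11)
obs 8: x=2 → posterior Dirichlet(14, 15, 12)
obs 9: x=1 → posterior Dirichlet(14, 16, 12)
obs 10: x=2 → posterior Dirichlet(14, 16, 13)
obs 11: x=2 → posterior Dirichlet(14, 16, 14)
obs 12: x=0 → posterior Dirichlet(15, 16, 14)
obs 13: x=0 → posterior Dirichlet(16, 16, 14)
obs 14: x=1 → posterior Dirichlet(16, 17, 14)

alpha_1=16, alpha_2=17, alpha_3=14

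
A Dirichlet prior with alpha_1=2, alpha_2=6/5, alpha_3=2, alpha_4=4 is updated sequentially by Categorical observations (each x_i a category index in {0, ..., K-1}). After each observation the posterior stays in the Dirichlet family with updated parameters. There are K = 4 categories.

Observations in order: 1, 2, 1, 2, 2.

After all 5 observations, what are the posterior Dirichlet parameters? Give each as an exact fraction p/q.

alpha_1=2, alpha_2=16/5, alpha_3=5, alpha_4=4

obs 1: x=1 → posterior Dirichlet(2, 11/5, 2, 4)
obs 2: x=2 → posterior Dirichlet(2, 11/5, 3, 4)
obs 3: x=1 → posterior Dirichlet(2, 16/5, 3, 4)
obs 4: x=2 → posterior Dirichlet(2, 16/5, 4, 4)
obs 5: x=2 → posterior Dirichlet(2, 16/5, 5, 4)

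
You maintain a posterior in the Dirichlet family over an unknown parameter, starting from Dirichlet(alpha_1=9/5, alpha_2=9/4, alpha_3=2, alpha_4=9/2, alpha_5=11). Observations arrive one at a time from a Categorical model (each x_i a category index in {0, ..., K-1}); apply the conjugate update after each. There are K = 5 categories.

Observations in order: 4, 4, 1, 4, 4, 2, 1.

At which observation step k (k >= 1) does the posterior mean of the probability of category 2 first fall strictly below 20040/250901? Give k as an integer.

k = 4

obs 1: x=4 → posterior Dirichlet(9/5, 9/4, 2, 9/2, 12)
obs 2: x=4 → posterior Dirichlet(9/5, 9/4, 2, 9/2, 13)
obs 3: x=1 → posterior Dirichlet(9/5, 13/4, 2, 9/2, 13)
obs 4: x=4 → posterior Dirichlet(9/5, 13/4, 2, 9/2, 14)
obs 5: x=4 → posterior Dirichlet(9/5, 13/4, 2, 9/2, 15)
obs 6: x=2 → posterior Dirichlet(9/5, 13/4, 3, 9/2, 15)
obs 7: x=1 → posterior Dirichlet(9/5, 17/4, 3, 9/2, 15)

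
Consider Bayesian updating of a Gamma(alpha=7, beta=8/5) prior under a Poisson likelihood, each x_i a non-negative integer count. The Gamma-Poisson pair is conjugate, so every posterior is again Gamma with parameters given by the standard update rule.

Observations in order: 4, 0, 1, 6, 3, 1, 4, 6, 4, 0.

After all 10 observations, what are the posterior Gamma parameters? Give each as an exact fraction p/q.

obs 1: x=4 → posterior Gamma(11, 13/5)
obs 2: x=0 → posterior Gamma(11, 18/5)
obs 3: x=1 → posterior Gamma(12, 23/5)
obs 4: x=6 → posterior Gamma(18, 28/5)
obs 5: x=3 → posterior Gamma(21, 33/5)
obs 6: x=1 → posterior Gamma(22, 38/5)
obs 7: x=4 → posterior Gamma(26, 43/5)
obs 8: x=6 → posterior Gamma(32, 48/5)
obs 9: x=4 → posterior Gamma(36, 53/5)
obs 10: x=0 → posterior Gamma(36, 58/5)

alpha=36, beta=58/5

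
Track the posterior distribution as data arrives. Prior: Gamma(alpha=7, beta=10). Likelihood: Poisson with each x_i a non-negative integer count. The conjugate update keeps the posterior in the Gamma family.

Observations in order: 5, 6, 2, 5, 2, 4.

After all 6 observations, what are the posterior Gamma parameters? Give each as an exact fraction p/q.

obs 1: x=5 → posterior Gamma(12, 11)
obs 2: x=6 → posterior Gamma(18, 12)
obs 3: x=2 → posterior Gamma(20, 13)
obs 4: x=5 → posterior Gamma(25, 14)
obs 5: x=2 → posterior Gamma(27, 15)
obs 6: x=4 → posterior Gamma(31, 16)

alpha=31, beta=16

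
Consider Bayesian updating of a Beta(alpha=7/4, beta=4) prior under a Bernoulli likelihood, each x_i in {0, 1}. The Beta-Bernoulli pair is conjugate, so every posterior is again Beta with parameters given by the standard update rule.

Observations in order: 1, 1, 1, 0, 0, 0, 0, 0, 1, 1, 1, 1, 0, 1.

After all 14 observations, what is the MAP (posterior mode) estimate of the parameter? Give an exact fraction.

obs 1: x=1 → posterior Beta(11/4, 4)
obs 2: x=1 → posterior Beta(15/4, 4)
obs 3: x=1 → posterior Beta(19/4, 4)
obs 4: x=0 → posterior Beta(19/4, 5)
obs 5: x=0 → posterior Beta(19/4, 6)
obs 6: x=0 → posterior Beta(19/4, 7)
obs 7: x=0 → posterior Beta(19/4, 8)
obs 8: x=0 → posterior Beta(19/4, 9)
obs 9: x=1 → posterior Beta(23/4, 9)
obs 10: x=1 → posterior Beta(27/4, 9)
obs 11: x=1 → posterior Beta(31/4, 9)
obs 12: x=1 → posterior Beta(35/4, 9)
obs 13: x=0 → posterior Beta(35/4, 10)
obs 14: x=1 → posterior Beta(39/4, 10)

35/71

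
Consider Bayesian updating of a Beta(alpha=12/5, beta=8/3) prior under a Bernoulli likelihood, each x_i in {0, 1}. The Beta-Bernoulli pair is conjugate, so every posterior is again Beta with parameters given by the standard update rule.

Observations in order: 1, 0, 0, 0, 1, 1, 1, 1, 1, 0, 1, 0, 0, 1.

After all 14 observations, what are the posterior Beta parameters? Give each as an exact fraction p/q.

alpha=52/5, beta=26/3

obs 1: x=1 → posterior Beta(17/5, 8/3)
obs 2: x=0 → posterior Beta(17/5, 11/3)
obs 3: x=0 → posterior Beta(17/5, 14/3)
obs 4: x=0 → posterior Beta(17/5, 17/3)
obs 5: x=1 → posterior Beta(22/5, 17/3)
obs 6: x=1 → posterior Beta(27/5, 17/3)
obs 7: x=1 → posterior Beta(32/5, 17/3)
obs 8: x=1 → posterior Beta(37/5, 17/3)
obs 9: x=1 → posterior Beta(42/5, 17/3)
obs 10: x=0 → posterior Beta(42/5, 20/3)
obs 11: x=1 → posterior Beta(47/5, 20/3)
obs 12: x=0 → posterior Beta(47/5, 23/3)
obs 13: x=0 → posterior Beta(47/5, 26/3)
obs 14: x=1 → posterior Beta(52/5, 26/3)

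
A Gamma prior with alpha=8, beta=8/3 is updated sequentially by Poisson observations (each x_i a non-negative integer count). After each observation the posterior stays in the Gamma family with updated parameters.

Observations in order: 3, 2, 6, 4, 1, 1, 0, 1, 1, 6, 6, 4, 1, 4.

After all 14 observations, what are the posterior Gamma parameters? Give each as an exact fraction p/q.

alpha=48, beta=50/3

obs 1: x=3 → posterior Gamma(11, 11/3)
obs 2: x=2 → posterior Gamma(13, 14/3)
obs 3: x=6 → posterior Gamma(19, 17/3)
obs 4: x=4 → posterior Gamma(23, 20/3)
obs 5: x=1 → posterior Gamma(24, 23/3)
obs 6: x=1 → posterior Gamma(25, 26/3)
obs 7: x=0 → posterior Gamma(25, 29/3)
obs 8: x=1 → posterior Gamma(26, 32/3)
obs 9: x=1 → posterior Gamma(27, 35/3)
obs 10: x=6 → posterior Gamma(33, 38/3)
obs 11: x=6 → posterior Gamma(39, 41/3)
obs 12: x=4 → posterior Gamma(43, 44/3)
obs 13: x=1 → posterior Gamma(44, 47/3)
obs 14: x=4 → posterior Gamma(48, 50/3)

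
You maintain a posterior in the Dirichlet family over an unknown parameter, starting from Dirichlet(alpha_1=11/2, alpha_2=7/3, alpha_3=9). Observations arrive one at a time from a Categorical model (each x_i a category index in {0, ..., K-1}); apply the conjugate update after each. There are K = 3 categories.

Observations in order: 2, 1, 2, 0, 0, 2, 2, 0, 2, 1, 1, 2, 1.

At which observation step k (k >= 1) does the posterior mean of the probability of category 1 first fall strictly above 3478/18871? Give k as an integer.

obs 1: x=2 → posterior Dirichlet(11/2, 7/3, 10)
obs 2: x=1 → posterior Dirichlet(11/2, 10/3, 10)
obs 3: x=2 → posterior Dirichlet(11/2, 10/3, 11)
obs 4: x=0 → posterior Dirichlet(13/2, 10/3, 11)
obs 5: x=0 → posterior Dirichlet(15/2, 10/3, 11)
obs 6: x=2 → posterior Dirichlet(15/2, 10/3, 12)
obs 7: x=2 → posterior Dirichlet(15/2, 10/3, 13)
obs 8: x=0 → posterior Dirichlet(17/2, 10/3, 13)
obs 9: x=2 → posterior Dirichlet(17/2, 10/3, 14)
obs 10: x=1 → posterior Dirichlet(17/2, 13/3, 14)
obs 11: x=1 → posterior Dirichlet(17/2, 16/3, 14)
obs 12: x=2 → posterior Dirichlet(17/2, 16/3, 15)
obs 13: x=1 → posterior Dirichlet(17/2, 19/3, 15)

k = 11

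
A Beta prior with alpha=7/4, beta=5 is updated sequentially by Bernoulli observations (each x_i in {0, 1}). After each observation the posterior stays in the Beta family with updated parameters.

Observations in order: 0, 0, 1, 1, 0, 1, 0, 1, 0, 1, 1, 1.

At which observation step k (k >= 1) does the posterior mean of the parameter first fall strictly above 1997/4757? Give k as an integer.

obs 1: x=0 → posterior Beta(7/4, 6)
obs 2: x=0 → posterior Beta(7/4, 7)
obs 3: x=1 → posterior Beta(11/4, 7)
obs 4: x=1 → posterior Beta(15/4, 7)
obs 5: x=0 → posterior Beta(15/4, 8)
obs 6: x=1 → posterior Beta(19/4, 8)
obs 7: x=0 → posterior Beta(19/4, 9)
obs 8: x=1 → posterior Beta(23/4, 9)
obs 9: x=0 → posterior Beta(23/4, 10)
obs 10: x=1 → posterior Beta(27/4, 10)
obs 11: x=1 → posterior Beta(31/4, 10)
obs 12: x=1 → posterior Beta(35/4, 10)

k = 11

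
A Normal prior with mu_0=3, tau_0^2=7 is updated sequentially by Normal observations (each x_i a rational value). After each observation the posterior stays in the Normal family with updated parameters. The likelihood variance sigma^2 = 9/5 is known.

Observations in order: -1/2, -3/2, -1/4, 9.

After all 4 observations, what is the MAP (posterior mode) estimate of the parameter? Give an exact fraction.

1053/596

obs 1: x=-1/2 → posterior Normal(19/88, 63/44)
obs 2: x=-3/2 → posterior Normal(-43/79, 63/79)
obs 3: x=-1/4 → posterior Normal(-69/152, 21/38)
obs 4: x=9 → posterior Normal(1053/596, 63/149)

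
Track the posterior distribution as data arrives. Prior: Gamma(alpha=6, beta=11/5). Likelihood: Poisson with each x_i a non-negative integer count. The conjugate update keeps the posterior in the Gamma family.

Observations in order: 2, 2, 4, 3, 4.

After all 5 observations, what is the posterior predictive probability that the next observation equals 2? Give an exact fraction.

2779102114625612312703696078530150400/12417343769139486882278320020632149721

obs 1: x=2 → posterior Gamma(8, 16/5)
obs 2: x=2 → posterior Gamma(10, 21/5)
obs 3: x=4 → posterior Gamma(14, 26/5)
obs 4: x=3 → posterior Gamma(17, 31/5)
obs 5: x=4 → posterior Gamma(21, 36/5)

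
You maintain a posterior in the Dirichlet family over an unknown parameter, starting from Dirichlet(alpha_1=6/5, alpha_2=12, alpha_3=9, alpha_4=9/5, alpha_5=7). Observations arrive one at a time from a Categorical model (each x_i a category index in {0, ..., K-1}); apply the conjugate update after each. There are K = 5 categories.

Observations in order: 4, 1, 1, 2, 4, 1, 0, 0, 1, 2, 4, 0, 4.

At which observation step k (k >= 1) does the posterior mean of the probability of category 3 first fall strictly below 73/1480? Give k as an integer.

k = 6

obs 1: x=4 → posterior Dirichlet(6/5, 12, 9, 9/5, 8)
obs 2: x=1 → posterior Dirichlet(6/5, 13, 9, 9/5, 8)
obs 3: x=1 → posterior Dirichlet(6/5, 14, 9, 9/5, 8)
obs 4: x=2 → posterior Dirichlet(6/5, 14, 10, 9/5, 8)
obs 5: x=4 → posterior Dirichlet(6/5, 14, 10, 9/5, 9)
obs 6: x=1 → posterior Dirichlet(6/5, 15, 10, 9/5, 9)
obs 7: x=0 → posterior Dirichlet(11/5, 15, 10, 9/5, 9)
obs 8: x=0 → posterior Dirichlet(16/5, 15, 10, 9/5, 9)
obs 9: x=1 → posterior Dirichlet(16/5, 16, 10, 9/5, 9)
obs 10: x=2 → posterior Dirichlet(16/5, 16, 11, 9/5, 9)
obs 11: x=4 → posterior Dirichlet(16/5, 16, 11, 9/5, 10)
obs 12: x=0 → posterior Dirichlet(21/5, 16, 11, 9/5, 10)
obs 13: x=4 → posterior Dirichlet(21/5, 16, 11, 9/5, 11)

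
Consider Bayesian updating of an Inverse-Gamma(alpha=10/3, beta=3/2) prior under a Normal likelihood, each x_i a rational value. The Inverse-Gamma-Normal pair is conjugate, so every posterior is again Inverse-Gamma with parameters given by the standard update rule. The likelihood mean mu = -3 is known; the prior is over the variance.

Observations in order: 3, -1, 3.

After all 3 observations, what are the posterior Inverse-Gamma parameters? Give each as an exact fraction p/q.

alpha=29/6, beta=79/2

obs 1: x=3 → posterior Inverse-Gamma(23/6, 39/2)
obs 2: x=-1 → posterior Inverse-Gamma(13/3, 43/2)
obs 3: x=3 → posterior Inverse-Gamma(29/6, 79/2)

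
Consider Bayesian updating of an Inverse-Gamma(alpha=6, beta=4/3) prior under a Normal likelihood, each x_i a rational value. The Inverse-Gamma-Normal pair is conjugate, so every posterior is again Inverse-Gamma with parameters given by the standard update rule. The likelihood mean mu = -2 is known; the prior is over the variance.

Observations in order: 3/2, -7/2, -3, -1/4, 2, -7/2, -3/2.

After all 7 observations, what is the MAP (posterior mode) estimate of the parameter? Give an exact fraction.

1907/1008

obs 1: x=3/2 → posterior Inverse-Gamma(13/2, 179/24)
obs 2: x=-7/2 → posterior Inverse-Gamma(7, 103/12)
obs 3: x=-3 → posterior Inverse-Gamma(15/2, 109/12)
obs 4: x=-1/4 → posterior Inverse-Gamma(8, 1019/96)
obs 5: x=2 → posterior Inverse-Gamma(17/2, 1787/96)
obs 6: x=-7/2 → posterior Inverse-Gamma(9, 1895/96)
obs 7: x=-3/2 → posterior Inverse-Gamma(19/2, 1907/96)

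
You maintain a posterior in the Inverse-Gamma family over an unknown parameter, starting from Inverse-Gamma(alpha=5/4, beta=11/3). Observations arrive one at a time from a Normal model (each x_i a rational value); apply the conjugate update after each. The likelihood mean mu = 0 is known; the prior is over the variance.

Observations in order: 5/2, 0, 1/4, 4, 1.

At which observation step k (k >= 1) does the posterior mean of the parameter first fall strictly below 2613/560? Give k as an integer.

k = 3

obs 1: x=5/2 → posterior Inverse-Gamma(7/4, 163/24)
obs 2: x=0 → posterior Inverse-Gamma(9/4, 163/24)
obs 3: x=1/4 → posterior Inverse-Gamma(11/4, 655/96)
obs 4: x=4 → posterior Inverse-Gamma(13/4, 1423/96)
obs 5: x=1 → posterior Inverse-Gamma(15/4, 1471/96)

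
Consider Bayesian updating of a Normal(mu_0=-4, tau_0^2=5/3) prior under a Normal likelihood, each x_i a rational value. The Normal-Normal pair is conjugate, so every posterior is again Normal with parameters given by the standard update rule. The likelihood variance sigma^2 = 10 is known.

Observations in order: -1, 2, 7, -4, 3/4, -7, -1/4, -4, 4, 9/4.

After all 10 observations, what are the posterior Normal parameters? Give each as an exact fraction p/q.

obs 1: x=-1 → posterior Normal(-25/7, 10/7)
obs 2: x=2 → posterior Normal(-23/8, 5/4)
obs 3: x=7 → posterior Normal(-16/9, 10/9)
obs 4: x=-4 → posterior Normal(-2, 1)
obs 5: x=3/4 → posterior Normal(-7/4, 10/11)
obs 6: x=-7 → posterior Normal(-35/16, 5/6)
obs 7: x=-1/4 → posterior Normal(-53/26, 10/13)
obs 8: x=-4 → posterior Normal(-61/28, 5/7)
obs 9: x=4 → posterior Normal(-53/30, 2/3)
obs 10: x=9/4 → posterior Normal(-97/64, 5/8)

mu_0=-97/64, tau_0^2=5/8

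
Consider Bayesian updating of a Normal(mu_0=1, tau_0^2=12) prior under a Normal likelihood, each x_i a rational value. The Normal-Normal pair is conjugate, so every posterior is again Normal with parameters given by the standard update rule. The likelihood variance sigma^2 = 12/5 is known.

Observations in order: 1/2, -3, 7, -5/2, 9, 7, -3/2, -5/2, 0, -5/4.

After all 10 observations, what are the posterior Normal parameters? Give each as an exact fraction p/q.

mu_0=259/204, tau_0^2=4/17

obs 1: x=1/2 → posterior Normal(7/12, 2)
obs 2: x=-3 → posterior Normal(-23/22, 12/11)
obs 3: x=7 → posterior Normal(47/32, 3/4)
obs 4: x=-5/2 → posterior Normal(11/21, 4/7)
obs 5: x=9 → posterior Normal(28/13, 6/13)
obs 6: x=7 → posterior Normal(91/31, 12/31)
obs 7: x=-3/2 → posterior Normal(167/72, 1/3)
obs 8: x=-5/2 → posterior Normal(71/41, 12/41)
obs 9: x=0 → posterior Normal(71/46, 6/23)
obs 10: x=-5/4 → posterior Normal(259/204, 4/17)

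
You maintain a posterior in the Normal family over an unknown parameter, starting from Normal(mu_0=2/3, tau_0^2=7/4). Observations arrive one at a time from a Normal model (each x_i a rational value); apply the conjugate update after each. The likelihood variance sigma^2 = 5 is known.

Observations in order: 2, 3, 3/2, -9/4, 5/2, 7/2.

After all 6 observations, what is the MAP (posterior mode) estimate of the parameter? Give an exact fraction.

1021/744

obs 1: x=2 → posterior Normal(82/81, 35/27)
obs 2: x=3 → posterior Normal(145/102, 35/34)
obs 3: x=3/2 → posterior Normal(353/246, 35/41)
obs 4: x=-9/4 → posterior Normal(517/576, 35/48)
obs 5: x=5/2 → posterior Normal(727/660, 7/11)
obs 6: x=7/2 → posterior Normal(1021/744, 35/62)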